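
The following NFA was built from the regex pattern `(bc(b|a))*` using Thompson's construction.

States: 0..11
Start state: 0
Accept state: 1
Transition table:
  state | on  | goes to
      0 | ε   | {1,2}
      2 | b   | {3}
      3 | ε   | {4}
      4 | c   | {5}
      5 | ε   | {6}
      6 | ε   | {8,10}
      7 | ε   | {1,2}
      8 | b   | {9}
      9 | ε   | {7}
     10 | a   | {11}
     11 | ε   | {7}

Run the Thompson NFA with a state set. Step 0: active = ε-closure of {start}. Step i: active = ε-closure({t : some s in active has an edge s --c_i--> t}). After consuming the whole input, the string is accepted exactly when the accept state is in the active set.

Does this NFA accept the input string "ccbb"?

Answer: REJECT

Derivation:
S₀ = ε-closure({0}) = {0,1,2}
'c' @ 1: {}  — state set empty
rest 'cbb' ignored (set empty)
after full input: {}  (accept=1 not in)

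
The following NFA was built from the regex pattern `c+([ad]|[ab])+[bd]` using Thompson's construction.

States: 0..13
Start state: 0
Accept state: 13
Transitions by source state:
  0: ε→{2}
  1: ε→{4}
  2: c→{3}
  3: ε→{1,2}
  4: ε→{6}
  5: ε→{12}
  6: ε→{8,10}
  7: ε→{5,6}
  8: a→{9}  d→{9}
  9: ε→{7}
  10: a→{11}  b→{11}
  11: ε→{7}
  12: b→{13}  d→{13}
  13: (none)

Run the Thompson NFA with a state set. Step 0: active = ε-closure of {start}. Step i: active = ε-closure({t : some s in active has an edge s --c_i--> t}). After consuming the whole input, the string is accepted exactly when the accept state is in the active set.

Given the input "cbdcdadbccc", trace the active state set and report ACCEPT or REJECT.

initial (ε-close {0}): {0,2}
'c' @ 1: {1,2,3,4,6,8,10}
'b' @ 2: {5,6,7,8,10,11,12}
'd' @ 3: {5,6,7,8,9,10,12,13}  (accept∈set)
'c' @ 4: {}  — state set empty
rest 'dadbccc' ignored (set empty)
after full input: {}  (accept=13 not in)

Answer: REJECT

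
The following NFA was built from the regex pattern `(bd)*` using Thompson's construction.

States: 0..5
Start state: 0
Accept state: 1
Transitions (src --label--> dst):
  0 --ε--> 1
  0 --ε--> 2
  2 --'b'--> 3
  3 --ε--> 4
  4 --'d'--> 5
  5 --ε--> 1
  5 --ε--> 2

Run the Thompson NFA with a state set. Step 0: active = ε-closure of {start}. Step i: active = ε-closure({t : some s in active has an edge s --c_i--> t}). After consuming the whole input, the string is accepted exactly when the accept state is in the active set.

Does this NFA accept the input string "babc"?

Answer: REJECT

Steps:
initial (ε-close {0}): {0,1,2}
'b' @ 1: {3,4}
'a' @ 2: {}  — state set empty
rest 'bc' ignored (set empty)
end set {} — state 1 not in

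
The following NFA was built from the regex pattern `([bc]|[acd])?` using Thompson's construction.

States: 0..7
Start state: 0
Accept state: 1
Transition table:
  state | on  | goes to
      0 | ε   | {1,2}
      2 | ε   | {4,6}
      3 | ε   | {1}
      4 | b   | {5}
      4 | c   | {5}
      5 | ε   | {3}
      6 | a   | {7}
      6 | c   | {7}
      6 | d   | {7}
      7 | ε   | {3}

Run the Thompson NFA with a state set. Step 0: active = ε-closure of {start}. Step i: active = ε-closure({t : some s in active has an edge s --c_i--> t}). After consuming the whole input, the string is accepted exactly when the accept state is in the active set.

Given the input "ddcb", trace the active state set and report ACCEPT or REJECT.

Answer: REJECT

Steps:
S₀ = ε-closure({0}) = {0,1,2,4,6}
'd' @ 1: {1,3,7}  ✓accept
'd' @ 2: {}  — no active states
rest 'cb' ignored (set empty)
after full input: {}  (accept=1 not in)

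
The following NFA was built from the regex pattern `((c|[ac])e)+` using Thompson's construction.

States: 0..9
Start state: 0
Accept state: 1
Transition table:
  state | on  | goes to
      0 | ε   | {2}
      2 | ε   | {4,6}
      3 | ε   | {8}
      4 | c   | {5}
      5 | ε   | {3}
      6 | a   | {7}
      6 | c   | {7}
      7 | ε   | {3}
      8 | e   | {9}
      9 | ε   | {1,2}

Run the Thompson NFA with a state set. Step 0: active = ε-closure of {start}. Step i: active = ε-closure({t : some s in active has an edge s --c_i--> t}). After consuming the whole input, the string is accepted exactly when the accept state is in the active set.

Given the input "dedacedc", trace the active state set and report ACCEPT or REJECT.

initial (ε-close {0}): {0,2,4,6}
'd' @ 1: {}  — dead — no transitions
rest 'edacedc' ignored (set empty)
after full input: {}  (accept=1 not in)

Answer: REJECT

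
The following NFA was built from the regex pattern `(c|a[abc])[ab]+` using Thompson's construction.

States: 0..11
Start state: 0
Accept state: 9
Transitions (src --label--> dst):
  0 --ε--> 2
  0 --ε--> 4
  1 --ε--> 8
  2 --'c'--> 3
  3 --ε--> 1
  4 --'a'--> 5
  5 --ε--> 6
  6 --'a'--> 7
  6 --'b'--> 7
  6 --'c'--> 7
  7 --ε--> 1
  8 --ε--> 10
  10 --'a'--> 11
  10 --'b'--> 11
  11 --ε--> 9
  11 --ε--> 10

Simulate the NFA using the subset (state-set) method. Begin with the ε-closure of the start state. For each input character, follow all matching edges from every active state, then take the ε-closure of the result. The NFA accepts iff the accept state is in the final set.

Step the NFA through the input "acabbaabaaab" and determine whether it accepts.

S₀ = ε-closure({0}) = {0,2,4}
'a' @ 1: {5,6}
'c' @ 2: {1,7,8,10}
'a' @ 3: {9,10,11}  [accepting]
'b' @ 4: {9,10,11}  [accepting]
'b' @ 5: {9,10,11}  [accepting]
'a' @ 6: {9,10,11}  [accepting]
'a' @ 7: {9,10,11}  [accepting]
'b' @ 8: {9,10,11}  [accepting]
'a' @ 9: {9,10,11}  [accepting]
'a' @ 10: {9,10,11}  [accepting]
'a' @ 11: {9,10,11}  [accepting]
'b' @ 12: {9,10,11}  [accepting]
after full input: {9,10,11}  (accept=9 in)

Answer: ACCEPT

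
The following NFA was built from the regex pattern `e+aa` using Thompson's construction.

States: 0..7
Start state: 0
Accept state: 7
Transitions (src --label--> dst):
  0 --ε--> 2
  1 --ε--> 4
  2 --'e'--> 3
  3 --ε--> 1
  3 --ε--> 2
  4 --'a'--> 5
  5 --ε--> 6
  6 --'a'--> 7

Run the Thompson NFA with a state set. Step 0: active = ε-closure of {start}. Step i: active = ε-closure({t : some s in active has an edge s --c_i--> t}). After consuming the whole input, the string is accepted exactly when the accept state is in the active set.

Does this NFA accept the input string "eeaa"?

Answer: ACCEPT

Steps:
S₀ = ε-closure({0}) = {0,2}
'e' @ 1: {1,2,3,4}
'e' @ 2: {1,2,3,4}
'a' @ 3: {5,6}
'a' @ 4: {7}  ✓accept
after full input: {7}  (accept=7 in)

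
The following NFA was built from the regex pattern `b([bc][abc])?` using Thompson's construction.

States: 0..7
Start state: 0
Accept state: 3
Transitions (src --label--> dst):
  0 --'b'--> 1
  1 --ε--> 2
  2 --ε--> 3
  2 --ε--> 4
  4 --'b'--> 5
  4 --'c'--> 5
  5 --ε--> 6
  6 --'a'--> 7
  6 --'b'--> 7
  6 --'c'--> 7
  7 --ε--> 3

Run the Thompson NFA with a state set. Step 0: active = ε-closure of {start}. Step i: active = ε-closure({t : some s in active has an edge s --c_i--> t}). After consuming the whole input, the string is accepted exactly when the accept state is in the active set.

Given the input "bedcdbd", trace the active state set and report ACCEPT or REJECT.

Answer: REJECT

Trace:
initial (ε-close {0}): {0}
'b' @ 1: {1,2,3,4}  ✓accept
'e' @ 2: {}  — dead — no transitions
rest 'dcdbd' ignored (set empty)
after full input: {}  (accept=3 not in)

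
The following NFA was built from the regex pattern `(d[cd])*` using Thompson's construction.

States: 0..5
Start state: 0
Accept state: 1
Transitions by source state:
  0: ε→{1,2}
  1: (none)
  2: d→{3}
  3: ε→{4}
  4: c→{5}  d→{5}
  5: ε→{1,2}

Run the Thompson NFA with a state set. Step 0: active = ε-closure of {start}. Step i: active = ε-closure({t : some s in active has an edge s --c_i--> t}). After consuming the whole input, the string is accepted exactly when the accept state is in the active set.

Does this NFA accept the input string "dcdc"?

Answer: ACCEPT

Trace:
start: ε-closure({0}) = {0,1,2}
'd' @ 1: {3,4}
'c' @ 2: {1,2,5}  ✓accept
'd' @ 3: {3,4}
'c' @ 4: {1,2,5}  ✓accept
final: {1,2,5}; accept 1 in set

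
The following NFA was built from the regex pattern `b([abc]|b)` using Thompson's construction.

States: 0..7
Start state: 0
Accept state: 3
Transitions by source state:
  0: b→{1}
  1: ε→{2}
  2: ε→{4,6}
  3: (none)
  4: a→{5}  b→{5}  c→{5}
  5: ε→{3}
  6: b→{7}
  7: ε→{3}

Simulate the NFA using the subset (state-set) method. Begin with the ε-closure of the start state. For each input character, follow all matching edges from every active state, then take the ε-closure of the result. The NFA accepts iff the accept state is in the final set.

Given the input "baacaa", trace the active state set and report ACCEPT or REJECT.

Answer: REJECT

Trace:
start: ε-closure({0}) = {0}
'b' @ 1: {1,2,4,6}
'a' @ 2: {3,5}  [accepting]
'a' @ 3: {}  — dead — no transitions
rest 'caa' ignored (set empty)
after full input: {}  (accept=3 not in)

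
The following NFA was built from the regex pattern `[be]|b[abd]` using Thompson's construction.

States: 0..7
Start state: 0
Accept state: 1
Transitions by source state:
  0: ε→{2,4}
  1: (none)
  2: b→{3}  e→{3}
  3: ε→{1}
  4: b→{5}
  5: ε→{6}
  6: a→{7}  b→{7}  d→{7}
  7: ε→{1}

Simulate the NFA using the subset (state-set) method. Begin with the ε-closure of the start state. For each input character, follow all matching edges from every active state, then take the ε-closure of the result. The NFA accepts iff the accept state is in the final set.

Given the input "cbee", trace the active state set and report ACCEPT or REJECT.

S₀ = ε-closure({0}) = {0,2,4}
'c' @ 1: {}  — state set empty
rest 'bee' ignored (set empty)
after full input: {}  (accept=1 not in)

Answer: REJECT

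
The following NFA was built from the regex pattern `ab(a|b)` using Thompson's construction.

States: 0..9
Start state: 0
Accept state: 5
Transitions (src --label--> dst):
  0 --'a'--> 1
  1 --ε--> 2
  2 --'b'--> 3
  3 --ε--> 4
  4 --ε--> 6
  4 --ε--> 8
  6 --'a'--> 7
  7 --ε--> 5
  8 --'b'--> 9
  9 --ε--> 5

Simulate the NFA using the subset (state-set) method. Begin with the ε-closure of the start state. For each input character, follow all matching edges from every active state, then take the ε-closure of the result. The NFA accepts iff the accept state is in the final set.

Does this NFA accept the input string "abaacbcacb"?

initial (ε-close {0}): {0}
'a' @ 1: {1,2}
'b' @ 2: {3,4,6,8}
'a' @ 3: {5,7}  [accepting]
'a' @ 4: {}  — dead — no transitions
rest 'cbcacb' ignored (set empty)
end set {} — state 5 not in

Answer: REJECT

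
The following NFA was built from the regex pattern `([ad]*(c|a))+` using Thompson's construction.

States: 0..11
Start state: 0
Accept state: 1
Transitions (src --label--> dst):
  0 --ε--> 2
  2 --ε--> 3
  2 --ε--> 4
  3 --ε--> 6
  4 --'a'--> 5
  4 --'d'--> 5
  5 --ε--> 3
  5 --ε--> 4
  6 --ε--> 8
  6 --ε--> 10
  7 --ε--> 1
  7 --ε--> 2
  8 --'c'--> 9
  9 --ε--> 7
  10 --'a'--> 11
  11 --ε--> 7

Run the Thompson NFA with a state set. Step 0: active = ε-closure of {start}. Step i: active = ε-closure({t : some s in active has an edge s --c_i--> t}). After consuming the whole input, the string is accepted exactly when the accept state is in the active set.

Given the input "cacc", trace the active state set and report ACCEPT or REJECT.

Answer: ACCEPT

Derivation:
initial (ε-close {0}): {0,2,3,4,6,8,10}
'c' @ 1: {1,2,3,4,6,7,8,9,10}  (accept∈set)
'a' @ 2: {1,2,3,4,5,6,7,8,10,11}  (accept∈set)
'c' @ 3: {1,2,3,4,6,7,8,9,10}  (accept∈set)
'c' @ 4: {1,2,3,4,6,7,8,9,10}  (accept∈set)
end set {1,2,3,4,6,7,8,9,10} — state 1 in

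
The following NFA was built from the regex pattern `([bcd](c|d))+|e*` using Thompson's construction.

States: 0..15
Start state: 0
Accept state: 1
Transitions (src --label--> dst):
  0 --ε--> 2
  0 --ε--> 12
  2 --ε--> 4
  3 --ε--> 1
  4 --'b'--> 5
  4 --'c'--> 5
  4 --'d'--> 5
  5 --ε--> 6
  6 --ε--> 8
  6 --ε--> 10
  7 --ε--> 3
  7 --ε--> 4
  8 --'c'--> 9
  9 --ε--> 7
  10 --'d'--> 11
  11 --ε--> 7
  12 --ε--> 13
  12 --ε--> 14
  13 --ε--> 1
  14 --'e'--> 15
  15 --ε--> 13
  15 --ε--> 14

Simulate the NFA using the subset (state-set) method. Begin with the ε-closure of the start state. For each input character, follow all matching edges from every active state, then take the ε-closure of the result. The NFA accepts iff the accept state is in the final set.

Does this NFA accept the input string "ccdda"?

Answer: REJECT

Derivation:
start: ε-closure({0}) = {0,1,2,4,12,13,14}
'c' @ 1: {5,6,8,10}
'c' @ 2: {1,3,4,7,9}  ✓accept
'd' @ 3: {5,6,8,10}
'd' @ 4: {1,3,4,7,11}  ✓accept
'a' @ 5: {}  — dead — no transitions
end set {} — state 1 not in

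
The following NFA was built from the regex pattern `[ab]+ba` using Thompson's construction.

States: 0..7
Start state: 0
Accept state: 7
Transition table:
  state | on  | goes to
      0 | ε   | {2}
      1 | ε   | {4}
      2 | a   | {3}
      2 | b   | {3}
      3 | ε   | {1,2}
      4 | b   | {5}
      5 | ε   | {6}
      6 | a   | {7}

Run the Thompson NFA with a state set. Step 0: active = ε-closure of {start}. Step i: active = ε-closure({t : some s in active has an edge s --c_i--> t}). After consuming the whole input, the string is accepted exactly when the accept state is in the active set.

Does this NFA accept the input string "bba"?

Answer: ACCEPT

Derivation:
initial (ε-close {0}): {0,2}
'b' @ 1: {1,2,3,4}
'b' @ 2: {1,2,3,4,5,6}
'a' @ 3: {1,2,3,4,7}  (accept∈set)
final: {1,2,3,4,7}; accept 7 in set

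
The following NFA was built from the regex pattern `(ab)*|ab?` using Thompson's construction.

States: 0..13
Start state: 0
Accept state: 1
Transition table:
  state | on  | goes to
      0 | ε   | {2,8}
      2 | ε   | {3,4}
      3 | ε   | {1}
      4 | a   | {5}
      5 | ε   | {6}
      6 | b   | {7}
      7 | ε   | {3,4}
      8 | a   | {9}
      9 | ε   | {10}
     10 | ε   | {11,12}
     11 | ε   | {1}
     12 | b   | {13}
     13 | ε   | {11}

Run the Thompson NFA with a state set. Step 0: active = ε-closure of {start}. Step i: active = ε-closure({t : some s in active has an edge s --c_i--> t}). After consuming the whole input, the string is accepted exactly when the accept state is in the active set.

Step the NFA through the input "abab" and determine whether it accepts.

initial (ε-close {0}): {0,1,2,3,4,8}
'a' @ 1: {1,5,6,9,10,11,12}  ✓accept
'b' @ 2: {1,3,4,7,11,13}  ✓accept
'a' @ 3: {5,6}
'b' @ 4: {1,3,4,7}  ✓accept
end set {1,3,4,7} — state 1 in

Answer: ACCEPT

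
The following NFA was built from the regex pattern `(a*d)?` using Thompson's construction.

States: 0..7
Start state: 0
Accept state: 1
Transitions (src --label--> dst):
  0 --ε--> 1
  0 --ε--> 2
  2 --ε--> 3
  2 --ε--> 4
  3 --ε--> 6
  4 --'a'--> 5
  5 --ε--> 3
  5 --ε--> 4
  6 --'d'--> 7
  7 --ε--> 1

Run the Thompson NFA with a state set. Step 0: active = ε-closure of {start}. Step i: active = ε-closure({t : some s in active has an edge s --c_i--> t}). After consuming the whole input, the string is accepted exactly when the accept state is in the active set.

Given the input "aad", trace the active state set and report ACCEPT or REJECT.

initial (ε-close {0}): {0,1,2,3,4,6}
'a' @ 1: {3,4,5,6}
'a' @ 2: {3,4,5,6}
'd' @ 3: {1,7}  [accepting]
after full input: {1,7}  (accept=1 in)

Answer: ACCEPT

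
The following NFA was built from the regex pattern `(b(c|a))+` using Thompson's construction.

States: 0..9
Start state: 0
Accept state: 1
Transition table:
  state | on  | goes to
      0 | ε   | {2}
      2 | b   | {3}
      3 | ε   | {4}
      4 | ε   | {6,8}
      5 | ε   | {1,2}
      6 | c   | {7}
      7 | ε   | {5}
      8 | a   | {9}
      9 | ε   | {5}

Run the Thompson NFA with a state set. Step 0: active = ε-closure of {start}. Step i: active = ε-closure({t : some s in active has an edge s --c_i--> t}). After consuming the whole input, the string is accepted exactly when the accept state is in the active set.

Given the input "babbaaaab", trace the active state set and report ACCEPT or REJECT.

Answer: REJECT

Trace:
initial (ε-close {0}): {0,2}
'b' @ 1: {3,4,6,8}
'a' @ 2: {1,2,5,9}  ✓accept
'b' @ 3: {3,4,6,8}
'b' @ 4: {}  — dead — no transitions
rest 'aaaab' ignored (set empty)
end set {} — state 1 not in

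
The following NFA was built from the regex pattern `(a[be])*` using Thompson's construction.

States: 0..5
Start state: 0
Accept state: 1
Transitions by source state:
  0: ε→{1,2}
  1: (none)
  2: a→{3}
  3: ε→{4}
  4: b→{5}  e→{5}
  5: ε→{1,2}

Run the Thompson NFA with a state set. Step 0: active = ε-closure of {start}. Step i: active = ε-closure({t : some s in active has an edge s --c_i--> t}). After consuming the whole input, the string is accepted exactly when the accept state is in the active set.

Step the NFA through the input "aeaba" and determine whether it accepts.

Answer: REJECT

Trace:
start: ε-closure({0}) = {0,1,2}
'a' @ 1: {3,4}
'e' @ 2: {1,2,5}  ✓accept
'a' @ 3: {3,4}
'b' @ 4: {1,2,5}  ✓accept
'a' @ 5: {3,4}
end set {3,4} — state 1 not in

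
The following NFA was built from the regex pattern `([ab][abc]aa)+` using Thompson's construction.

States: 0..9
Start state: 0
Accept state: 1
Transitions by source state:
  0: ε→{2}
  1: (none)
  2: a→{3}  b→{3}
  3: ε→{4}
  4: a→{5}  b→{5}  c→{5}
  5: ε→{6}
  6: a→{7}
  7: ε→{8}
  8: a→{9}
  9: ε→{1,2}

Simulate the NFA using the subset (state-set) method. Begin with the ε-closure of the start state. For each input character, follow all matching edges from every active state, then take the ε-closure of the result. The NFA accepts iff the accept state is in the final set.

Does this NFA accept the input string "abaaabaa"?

start: ε-closure({0}) = {0,2}
'a' @ 1: {3,4}
'b' @ 2: {5,6}
'a' @ 3: {7,8}
'a' @ 4: {1,2,9}  [accepting]
'a' @ 5: {3,4}
'b' @ 6: {5,6}
'a' @ 7: {7,8}
'a' @ 8: {1,2,9}  [accepting]
end set {1,2,9} — state 1 in

Answer: ACCEPT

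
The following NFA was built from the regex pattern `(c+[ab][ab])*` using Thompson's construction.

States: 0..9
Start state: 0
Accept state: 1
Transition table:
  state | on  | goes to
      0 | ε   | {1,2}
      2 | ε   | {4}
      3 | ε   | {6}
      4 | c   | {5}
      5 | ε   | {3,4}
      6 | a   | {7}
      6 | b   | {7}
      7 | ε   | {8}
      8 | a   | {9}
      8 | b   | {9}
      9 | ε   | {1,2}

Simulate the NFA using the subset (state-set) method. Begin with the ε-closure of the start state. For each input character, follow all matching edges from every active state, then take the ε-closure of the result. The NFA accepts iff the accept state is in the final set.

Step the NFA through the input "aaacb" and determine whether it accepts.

initial (ε-close {0}): {0,1,2,4}
'a' @ 1: {}  — no active states
rest 'aacb' ignored (set empty)
final: {}; accept 1 not in set

Answer: REJECT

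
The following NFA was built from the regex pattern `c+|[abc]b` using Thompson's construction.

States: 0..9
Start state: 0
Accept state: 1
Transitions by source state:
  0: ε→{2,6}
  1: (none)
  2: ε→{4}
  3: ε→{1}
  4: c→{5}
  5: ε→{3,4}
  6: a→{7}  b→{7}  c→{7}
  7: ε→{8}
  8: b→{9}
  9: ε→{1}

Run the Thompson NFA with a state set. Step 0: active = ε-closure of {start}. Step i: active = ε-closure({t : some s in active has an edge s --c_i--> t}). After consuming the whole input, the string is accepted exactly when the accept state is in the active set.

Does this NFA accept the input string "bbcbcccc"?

Answer: REJECT

Derivation:
S₀ = ε-closure({0}) = {0,2,4,6}
'b' @ 1: {7,8}
'b' @ 2: {1,9}  ✓accept
'c' @ 3: {}  — dead — no transitions
rest 'bcccc' ignored (set empty)
after full input: {}  (accept=1 not in)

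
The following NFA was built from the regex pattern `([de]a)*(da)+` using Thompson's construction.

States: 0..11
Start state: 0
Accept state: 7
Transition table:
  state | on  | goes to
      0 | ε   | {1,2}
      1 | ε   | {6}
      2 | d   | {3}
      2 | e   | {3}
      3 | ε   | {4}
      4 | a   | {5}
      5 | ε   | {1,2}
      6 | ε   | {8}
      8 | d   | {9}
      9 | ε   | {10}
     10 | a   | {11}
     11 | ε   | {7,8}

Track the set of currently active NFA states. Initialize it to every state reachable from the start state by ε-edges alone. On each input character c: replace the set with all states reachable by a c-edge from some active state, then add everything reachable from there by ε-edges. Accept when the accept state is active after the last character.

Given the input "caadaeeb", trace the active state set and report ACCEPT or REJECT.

Answer: REJECT

Steps:
S₀ = ε-closure({0}) = {0,1,2,6,8}
'c' @ 1: {}  — dead — no transitions
rest 'aadaeeb' ignored (set empty)
end set {} — state 7 not in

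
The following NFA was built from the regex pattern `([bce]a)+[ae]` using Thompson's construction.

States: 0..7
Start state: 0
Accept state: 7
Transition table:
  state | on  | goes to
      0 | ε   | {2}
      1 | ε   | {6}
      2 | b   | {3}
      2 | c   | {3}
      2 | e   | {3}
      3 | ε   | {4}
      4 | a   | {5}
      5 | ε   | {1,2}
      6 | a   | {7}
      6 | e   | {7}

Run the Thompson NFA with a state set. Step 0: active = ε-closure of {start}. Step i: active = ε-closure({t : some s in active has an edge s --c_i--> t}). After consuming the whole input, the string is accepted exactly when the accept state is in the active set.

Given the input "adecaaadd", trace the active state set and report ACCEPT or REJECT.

S₀ = ε-closure({0}) = {0,2}
'a' @ 1: {}  — no active states
rest 'decaaadd' ignored (set empty)
after full input: {}  (accept=7 not in)

Answer: REJECT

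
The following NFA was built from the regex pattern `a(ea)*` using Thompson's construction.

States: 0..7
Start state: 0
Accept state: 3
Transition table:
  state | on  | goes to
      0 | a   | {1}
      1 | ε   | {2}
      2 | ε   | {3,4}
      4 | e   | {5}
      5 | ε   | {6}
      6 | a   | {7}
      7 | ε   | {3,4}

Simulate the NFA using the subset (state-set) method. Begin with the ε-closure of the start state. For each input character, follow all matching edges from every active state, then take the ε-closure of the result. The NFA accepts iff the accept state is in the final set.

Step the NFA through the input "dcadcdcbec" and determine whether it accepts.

initial (ε-close {0}): {0}
'd' @ 1: {}  — dead — no transitions
rest 'cadcdcbec' ignored (set empty)
after full input: {}  (accept=3 not in)

Answer: REJECT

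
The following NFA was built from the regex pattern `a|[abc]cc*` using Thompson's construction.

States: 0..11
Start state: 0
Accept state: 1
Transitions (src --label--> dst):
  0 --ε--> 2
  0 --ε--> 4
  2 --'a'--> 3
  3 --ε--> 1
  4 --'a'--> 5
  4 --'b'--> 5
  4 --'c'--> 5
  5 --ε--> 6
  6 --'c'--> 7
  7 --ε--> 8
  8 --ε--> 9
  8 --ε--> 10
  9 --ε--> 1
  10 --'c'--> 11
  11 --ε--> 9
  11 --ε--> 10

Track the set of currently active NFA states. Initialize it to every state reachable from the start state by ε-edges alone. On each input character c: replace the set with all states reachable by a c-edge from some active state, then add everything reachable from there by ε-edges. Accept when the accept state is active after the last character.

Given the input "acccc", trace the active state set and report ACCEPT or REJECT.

initial (ε-close {0}): {0,2,4}
'a' @ 1: {1,3,5,6}  ✓accept
'c' @ 2: {1,7,8,9,10}  ✓accept
'c' @ 3: {1,9,10,11}  ✓accept
'c' @ 4: {1,9,10,11}  ✓accept
'c' @ 5: {1,9,10,11}  ✓accept
end set {1,9,10,11} — state 1 in

Answer: ACCEPT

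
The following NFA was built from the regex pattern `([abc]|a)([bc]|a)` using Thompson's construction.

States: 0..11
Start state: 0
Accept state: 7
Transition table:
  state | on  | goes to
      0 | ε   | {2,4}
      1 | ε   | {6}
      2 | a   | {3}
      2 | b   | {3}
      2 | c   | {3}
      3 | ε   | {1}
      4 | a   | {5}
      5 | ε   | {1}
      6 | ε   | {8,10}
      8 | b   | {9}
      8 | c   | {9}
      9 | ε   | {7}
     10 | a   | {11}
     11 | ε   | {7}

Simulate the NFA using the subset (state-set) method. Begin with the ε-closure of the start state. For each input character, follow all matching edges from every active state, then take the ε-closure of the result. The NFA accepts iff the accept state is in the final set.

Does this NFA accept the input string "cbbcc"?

start: ε-closure({0}) = {0,2,4}
'c' @ 1: {1,3,6,8,10}
'b' @ 2: {7,9}  ✓accept
'b' @ 3: {}  — dead — no transitions
rest 'cc' ignored (set empty)
end set {} — state 7 not in

Answer: REJECT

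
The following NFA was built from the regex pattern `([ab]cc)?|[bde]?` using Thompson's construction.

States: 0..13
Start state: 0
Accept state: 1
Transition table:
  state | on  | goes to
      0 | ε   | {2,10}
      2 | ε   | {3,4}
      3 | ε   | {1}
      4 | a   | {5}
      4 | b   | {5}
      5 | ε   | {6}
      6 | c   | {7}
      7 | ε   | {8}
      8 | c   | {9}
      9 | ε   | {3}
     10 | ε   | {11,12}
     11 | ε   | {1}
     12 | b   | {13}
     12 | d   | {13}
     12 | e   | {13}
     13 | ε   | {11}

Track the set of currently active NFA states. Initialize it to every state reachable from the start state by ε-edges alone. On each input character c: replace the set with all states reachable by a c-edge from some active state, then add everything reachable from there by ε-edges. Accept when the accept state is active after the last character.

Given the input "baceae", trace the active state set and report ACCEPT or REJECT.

Answer: REJECT

Derivation:
start: ε-closure({0}) = {0,1,2,3,4,10,11,12}
'b' @ 1: {1,5,6,11,13}  [accepting]
'a' @ 2: {}  — dead — no transitions
rest 'ceae' ignored (set empty)
end set {} — state 1 not in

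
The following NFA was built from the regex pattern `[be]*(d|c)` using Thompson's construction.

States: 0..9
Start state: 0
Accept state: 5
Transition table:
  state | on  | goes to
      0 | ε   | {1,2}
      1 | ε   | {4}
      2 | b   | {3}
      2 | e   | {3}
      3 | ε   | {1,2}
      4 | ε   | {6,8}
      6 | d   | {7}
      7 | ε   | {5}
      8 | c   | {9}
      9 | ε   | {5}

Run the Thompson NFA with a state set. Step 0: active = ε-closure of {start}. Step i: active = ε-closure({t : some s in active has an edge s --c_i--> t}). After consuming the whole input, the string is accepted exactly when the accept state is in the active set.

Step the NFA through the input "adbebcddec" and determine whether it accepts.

Answer: REJECT

Trace:
S₀ = ε-closure({0}) = {0,1,2,4,6,8}
'a' @ 1: {}  — state set empty
rest 'dbebcddec' ignored (set empty)
after full input: {}  (accept=5 not in)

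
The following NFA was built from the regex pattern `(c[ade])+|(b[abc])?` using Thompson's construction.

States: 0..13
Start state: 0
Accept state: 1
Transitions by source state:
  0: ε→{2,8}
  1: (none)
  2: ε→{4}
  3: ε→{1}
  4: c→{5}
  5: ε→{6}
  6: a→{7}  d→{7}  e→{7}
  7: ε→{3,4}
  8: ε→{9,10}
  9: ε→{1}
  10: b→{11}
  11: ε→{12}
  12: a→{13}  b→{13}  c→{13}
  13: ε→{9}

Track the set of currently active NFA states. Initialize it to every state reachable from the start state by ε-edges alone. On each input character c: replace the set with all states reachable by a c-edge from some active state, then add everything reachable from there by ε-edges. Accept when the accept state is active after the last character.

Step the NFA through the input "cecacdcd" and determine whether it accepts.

S₀ = ε-closure({0}) = {0,1,2,4,8,9,10}
'c' @ 1: {5,6}
'e' @ 2: {1,3,4,7}  ✓accept
'c' @ 3: {5,6}
'a' @ 4: {1,3,4,7}  ✓accept
'c' @ 5: {5,6}
'd' @ 6: {1,3,4,7}  ✓accept
'c' @ 7: {5,6}
'd' @ 8: {1,3,4,7}  ✓accept
final: {1,3,4,7}; accept 1 in set

Answer: ACCEPT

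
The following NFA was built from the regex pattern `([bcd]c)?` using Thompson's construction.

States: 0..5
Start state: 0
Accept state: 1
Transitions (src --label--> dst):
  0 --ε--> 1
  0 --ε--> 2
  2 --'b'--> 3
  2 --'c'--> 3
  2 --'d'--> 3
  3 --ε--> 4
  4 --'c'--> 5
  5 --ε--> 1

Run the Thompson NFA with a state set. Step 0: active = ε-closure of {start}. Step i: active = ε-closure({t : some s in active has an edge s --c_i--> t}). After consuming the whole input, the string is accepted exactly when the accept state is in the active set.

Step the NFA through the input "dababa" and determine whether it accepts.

Answer: REJECT

Trace:
S₀ = ε-closure({0}) = {0,1,2}
'd' @ 1: {3,4}
'a' @ 2: {}  — dead — no transitions
rest 'baba' ignored (set empty)
after full input: {}  (accept=1 not in)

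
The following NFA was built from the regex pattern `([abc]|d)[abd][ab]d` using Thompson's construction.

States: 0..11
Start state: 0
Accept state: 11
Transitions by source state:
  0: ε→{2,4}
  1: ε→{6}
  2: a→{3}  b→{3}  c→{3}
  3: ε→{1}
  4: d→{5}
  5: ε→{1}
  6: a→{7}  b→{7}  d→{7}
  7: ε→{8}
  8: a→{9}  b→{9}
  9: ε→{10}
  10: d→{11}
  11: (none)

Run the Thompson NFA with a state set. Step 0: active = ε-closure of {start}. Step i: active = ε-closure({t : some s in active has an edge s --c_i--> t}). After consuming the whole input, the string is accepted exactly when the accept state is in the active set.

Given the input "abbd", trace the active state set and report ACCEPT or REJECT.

initial (ε-close {0}): {0,2,4}
'a' @ 1: {1,3,6}
'b' @ 2: {7,8}
'b' @ 3: {9,10}
'd' @ 4: {11}  (accept∈set)
end set {11} — state 11 in

Answer: ACCEPT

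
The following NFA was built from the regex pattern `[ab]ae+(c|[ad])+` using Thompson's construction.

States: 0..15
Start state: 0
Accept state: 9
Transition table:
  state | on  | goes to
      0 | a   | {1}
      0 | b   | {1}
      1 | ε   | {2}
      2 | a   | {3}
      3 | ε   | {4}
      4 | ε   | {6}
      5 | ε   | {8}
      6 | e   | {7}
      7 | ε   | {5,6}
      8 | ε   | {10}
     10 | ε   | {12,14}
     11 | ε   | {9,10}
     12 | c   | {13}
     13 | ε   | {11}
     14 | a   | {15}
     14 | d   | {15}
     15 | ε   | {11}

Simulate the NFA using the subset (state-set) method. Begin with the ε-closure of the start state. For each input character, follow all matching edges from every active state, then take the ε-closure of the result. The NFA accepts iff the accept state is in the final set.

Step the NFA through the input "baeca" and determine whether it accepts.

Answer: ACCEPT

Steps:
initial (ε-close {0}): {0}
'b' @ 1: {1,2}
'a' @ 2: {3,4,6}
'e' @ 3: {5,6,7,8,10,12,14}
'c' @ 4: {9,10,11,12,13,14}  [accepting]
'a' @ 5: {9,10,11,12,14,15}  [accepting]
final: {9,10,11,12,14,15}; accept 9 in set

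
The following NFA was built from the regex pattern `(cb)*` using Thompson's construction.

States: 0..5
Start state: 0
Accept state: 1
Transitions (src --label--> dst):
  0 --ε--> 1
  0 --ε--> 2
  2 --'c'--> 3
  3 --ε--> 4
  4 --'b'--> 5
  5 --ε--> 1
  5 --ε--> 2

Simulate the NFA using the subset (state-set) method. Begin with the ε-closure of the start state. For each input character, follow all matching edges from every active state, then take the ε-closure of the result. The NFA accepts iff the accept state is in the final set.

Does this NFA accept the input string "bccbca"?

S₀ = ε-closure({0}) = {0,1,2}
'b' @ 1: {}  — dead — no transitions
rest 'ccbca' ignored (set empty)
end set {} — state 1 not in

Answer: REJECT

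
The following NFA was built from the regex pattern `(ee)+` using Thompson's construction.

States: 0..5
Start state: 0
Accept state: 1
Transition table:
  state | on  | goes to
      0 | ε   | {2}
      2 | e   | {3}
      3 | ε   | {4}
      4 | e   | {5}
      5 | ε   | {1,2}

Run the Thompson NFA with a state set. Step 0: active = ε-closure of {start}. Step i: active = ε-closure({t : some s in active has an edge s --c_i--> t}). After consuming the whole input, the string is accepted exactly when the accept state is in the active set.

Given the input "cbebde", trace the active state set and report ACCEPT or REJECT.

start: ε-closure({0}) = {0,2}
'c' @ 1: {}  — dead — no transitions
rest 'bebde' ignored (set empty)
end set {} — state 1 not in

Answer: REJECT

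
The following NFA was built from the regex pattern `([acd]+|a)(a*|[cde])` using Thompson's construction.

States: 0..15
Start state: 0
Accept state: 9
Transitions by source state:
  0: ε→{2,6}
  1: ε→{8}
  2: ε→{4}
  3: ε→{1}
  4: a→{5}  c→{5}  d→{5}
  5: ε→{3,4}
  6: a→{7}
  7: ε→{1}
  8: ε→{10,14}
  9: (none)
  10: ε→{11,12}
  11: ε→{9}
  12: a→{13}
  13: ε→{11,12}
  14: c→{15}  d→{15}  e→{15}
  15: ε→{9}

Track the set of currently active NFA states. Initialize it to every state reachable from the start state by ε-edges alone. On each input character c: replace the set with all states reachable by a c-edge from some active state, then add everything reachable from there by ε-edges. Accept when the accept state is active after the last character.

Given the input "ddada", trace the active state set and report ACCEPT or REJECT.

start: ε-closure({0}) = {0,2,4,6}
'd' @ 1: {1,3,4,5,8,9,10,11,12,14}  ✓accept
'd' @ 2: {1,3,4,5,8,9,10,11,12,14,15}  ✓accept
'a' @ 3: {1,3,4,5,8,9,10,11,12,13,14}  ✓accept
'd' @ 4: {1,3,4,5,8,9,10,11,12,14,15}  ✓accept
'a' @ 5: {1,3,4,5,8,9,10,11,12,13,14}  ✓accept
final: {1,3,4,5,8,9,10,11,12,13,14}; accept 9 in set

Answer: ACCEPT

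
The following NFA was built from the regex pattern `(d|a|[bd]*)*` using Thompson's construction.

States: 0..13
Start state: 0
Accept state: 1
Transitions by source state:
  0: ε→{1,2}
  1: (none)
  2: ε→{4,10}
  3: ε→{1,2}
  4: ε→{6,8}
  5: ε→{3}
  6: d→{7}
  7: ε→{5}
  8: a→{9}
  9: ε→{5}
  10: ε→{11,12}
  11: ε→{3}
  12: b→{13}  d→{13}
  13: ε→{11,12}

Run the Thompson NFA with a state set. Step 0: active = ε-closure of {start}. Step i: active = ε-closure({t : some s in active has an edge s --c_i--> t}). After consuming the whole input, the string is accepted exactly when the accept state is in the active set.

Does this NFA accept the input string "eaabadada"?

Answer: REJECT

Trace:
S₀ = ε-closure({0}) = {0,1,2,3,4,6,8,10,11,12}
'e' @ 1: {}  — state set empty
rest 'aabadada' ignored (set empty)
end set {} — state 1 not in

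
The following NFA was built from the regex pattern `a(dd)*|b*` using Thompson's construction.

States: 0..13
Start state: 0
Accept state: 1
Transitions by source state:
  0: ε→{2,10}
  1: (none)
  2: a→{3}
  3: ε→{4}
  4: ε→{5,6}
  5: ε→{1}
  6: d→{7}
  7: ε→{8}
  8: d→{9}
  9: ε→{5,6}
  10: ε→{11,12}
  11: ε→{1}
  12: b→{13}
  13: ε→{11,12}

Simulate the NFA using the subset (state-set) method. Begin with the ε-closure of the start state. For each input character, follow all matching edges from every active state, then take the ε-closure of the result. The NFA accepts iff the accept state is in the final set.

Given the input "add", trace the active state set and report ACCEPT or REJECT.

Answer: ACCEPT

Steps:
initial (ε-close {0}): {0,1,2,10,11,12}
'a' @ 1: {1,3,4,5,6}  [accepting]
'd' @ 2: {7,8}
'd' @ 3: {1,5,6,9}  [accepting]
final: {1,5,6,9}; accept 1 in set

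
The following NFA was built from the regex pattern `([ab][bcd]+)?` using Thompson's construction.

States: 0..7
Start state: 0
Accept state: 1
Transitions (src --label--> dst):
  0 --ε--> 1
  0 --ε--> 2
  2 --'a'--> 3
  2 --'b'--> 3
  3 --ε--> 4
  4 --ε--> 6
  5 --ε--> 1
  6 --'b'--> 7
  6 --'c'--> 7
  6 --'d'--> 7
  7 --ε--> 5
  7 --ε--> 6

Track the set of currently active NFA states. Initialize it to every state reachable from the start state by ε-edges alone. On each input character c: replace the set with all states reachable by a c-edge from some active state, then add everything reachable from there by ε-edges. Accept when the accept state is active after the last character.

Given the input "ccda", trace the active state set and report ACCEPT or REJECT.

start: ε-closure({0}) = {0,1,2}
'c' @ 1: {}  — state set empty
rest 'cda' ignored (set empty)
final: {}; accept 1 not in set

Answer: REJECT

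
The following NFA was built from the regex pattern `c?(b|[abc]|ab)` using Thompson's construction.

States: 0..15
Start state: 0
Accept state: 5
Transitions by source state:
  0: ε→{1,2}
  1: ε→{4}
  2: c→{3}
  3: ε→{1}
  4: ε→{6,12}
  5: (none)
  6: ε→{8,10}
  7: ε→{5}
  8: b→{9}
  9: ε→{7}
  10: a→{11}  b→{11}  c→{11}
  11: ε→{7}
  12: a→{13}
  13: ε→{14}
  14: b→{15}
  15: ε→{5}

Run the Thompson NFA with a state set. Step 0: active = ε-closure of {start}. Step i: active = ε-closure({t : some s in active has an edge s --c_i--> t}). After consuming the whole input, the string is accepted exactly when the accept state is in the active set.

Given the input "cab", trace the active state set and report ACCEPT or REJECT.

Answer: ACCEPT

Steps:
start: ε-closure({0}) = {0,1,2,4,6,8,10,12}
'c' @ 1: {1,3,4,5,6,7,8,10,11,12}  (accept∈set)
'a' @ 2: {5,7,11,13,14}  (accept∈set)
'b' @ 3: {5,15}  (accept∈set)
end set {5,15} — state 5 in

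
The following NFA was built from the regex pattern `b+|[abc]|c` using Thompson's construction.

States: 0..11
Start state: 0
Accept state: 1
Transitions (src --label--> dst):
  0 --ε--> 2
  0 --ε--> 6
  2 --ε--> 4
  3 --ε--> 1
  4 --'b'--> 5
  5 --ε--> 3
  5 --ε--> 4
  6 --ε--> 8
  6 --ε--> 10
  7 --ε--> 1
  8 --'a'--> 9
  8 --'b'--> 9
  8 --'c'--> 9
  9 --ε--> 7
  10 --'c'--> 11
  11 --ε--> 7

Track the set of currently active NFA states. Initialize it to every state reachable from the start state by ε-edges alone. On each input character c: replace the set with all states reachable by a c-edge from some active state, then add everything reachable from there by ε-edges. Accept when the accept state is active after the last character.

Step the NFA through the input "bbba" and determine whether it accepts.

start: ε-closure({0}) = {0,2,4,6,8,10}
'b' @ 1: {1,3,4,5,7,9}  ✓accept
'b' @ 2: {1,3,4,5}  ✓accept
'b' @ 3: {1,3,4,5}  ✓accept
'a' @ 4: {}  — no active states
final: {}; accept 1 not in set

Answer: REJECT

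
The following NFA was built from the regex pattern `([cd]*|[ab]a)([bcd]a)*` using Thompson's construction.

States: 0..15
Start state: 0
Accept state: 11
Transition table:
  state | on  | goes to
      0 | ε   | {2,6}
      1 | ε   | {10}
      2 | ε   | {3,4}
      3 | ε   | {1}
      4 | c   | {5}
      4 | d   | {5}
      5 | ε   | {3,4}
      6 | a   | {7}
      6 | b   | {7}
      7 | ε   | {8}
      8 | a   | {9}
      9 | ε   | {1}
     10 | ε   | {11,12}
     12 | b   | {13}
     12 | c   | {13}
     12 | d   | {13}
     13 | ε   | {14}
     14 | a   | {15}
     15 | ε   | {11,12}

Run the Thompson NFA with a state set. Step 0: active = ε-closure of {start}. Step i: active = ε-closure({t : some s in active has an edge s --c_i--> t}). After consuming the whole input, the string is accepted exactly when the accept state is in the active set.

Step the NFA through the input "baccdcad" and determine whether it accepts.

initial (ε-close {0}): {0,1,2,3,4,6,10,11,12}
'b' @ 1: {7,8,13,14}
'a' @ 2: {1,9,10,11,12,15}  (accept∈set)
'c' @ 3: {13,14}
'c' @ 4: {}  — dead — no transitions
rest 'dcad' ignored (set empty)
end set {} — state 11 not in

Answer: REJECT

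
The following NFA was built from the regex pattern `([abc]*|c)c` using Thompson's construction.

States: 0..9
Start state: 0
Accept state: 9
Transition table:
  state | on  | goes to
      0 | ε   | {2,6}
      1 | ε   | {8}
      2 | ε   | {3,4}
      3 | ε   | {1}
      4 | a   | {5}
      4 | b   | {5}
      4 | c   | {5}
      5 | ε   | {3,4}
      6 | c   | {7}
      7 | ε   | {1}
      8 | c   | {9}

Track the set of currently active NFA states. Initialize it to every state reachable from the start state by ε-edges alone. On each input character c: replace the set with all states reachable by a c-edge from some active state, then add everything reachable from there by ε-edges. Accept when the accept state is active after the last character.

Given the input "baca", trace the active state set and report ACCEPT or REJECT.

Answer: REJECT

Derivation:
start: ε-closure({0}) = {0,1,2,3,4,6,8}
'b' @ 1: {1,3,4,5,8}
'a' @ 2: {1,3,4,5,8}
'c' @ 3: {1,3,4,5,8,9}  [accepting]
'a' @ 4: {1,3,4,5,8}
final: {1,3,4,5,8}; accept 9 not in set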